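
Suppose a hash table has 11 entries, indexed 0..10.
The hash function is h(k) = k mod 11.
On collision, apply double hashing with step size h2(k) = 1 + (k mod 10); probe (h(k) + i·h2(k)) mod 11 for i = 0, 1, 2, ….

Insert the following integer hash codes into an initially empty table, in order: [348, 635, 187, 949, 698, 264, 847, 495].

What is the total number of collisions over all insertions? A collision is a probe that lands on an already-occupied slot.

6

348 hashes to 7; slot 7 is free -> place at 7.
635 hashes to 8; slot 8 is free -> place at 8.
187 hashes to 0; slot 0 is free -> place at 0.
949 hashes to 3; slot 3 is free -> place at 3.
698 hashes to 5; slot 5 is free -> place at 5.
264 hashes to 0, h2=5; 0,5 taken -> place at 10.
847 hashes to 0, h2=8; 0,8,5 taken -> place at 2.
495 hashes to 0, h2=6; 0 taken -> place at 6.
Table: [187, ∅, 847, 949, ∅, 698, 495, 348, 635, ∅, 264]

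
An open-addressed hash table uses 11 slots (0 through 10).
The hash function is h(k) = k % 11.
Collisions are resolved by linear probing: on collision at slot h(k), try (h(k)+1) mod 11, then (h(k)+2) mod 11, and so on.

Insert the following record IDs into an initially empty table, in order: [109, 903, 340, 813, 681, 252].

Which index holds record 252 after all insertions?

Insert 109: h=10, slot 10 empty => index 10.
Insert 903: h=1, slot 1 empty => index 1.
Insert 340: h=10, slot 10 occupied => index 0.
Insert 813: h=10, slots 10,0,1 occupied => index 2.
Insert 681: h=10, slots 10,0,1,2 occupied => index 3.
Insert 252: h=10, slots 10,0,1,2,3 occupied => index 4.
Table: [340, 903, 813, 681, 252, _, _, _, _, _, 109]

4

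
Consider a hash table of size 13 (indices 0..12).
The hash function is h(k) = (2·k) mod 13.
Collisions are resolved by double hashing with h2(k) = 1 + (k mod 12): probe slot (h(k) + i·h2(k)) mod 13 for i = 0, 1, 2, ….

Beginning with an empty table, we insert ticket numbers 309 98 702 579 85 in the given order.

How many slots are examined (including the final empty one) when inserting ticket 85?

Insert 309: h=7, slot 7 empty -> index 7.
Insert 98: h=1, slot 1 empty -> index 1.
Insert 702: h=0, slot 0 empty -> index 0.
Insert 579: h=1, h2=4, slot 1 occupied -> index 5.
Insert 85: h=1, h2=2, slot 1 occupied -> index 3.
Table: [702, 98, _, 85, _, 579, _, 309, _, _, _, _, _]

2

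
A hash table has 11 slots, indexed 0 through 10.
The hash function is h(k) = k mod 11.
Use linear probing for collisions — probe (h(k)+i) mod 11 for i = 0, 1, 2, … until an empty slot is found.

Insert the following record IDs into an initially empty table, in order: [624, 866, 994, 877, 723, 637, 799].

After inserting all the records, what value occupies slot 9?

866

624 hashes to 8; slot 8 is free -> place at 8.
866 hashes to 8; 8 taken -> place at 9.
994 hashes to 4; slot 4 is free -> place at 4.
877 hashes to 8; 8,9 taken -> place at 10.
723 hashes to 8; 8,9,10 taken -> place at 0.
637 hashes to 10; 10,0 taken -> place at 1.
799 hashes to 7; slot 7 is free -> place at 7.
Table: [723, 637, —, —, 994, —, —, 799, 624, 866, 877]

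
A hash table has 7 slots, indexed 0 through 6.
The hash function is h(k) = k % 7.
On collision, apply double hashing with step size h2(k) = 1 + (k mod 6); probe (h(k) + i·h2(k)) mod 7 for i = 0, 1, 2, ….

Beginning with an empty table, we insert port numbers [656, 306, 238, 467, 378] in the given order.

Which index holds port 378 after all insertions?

656 hashes to 5; slot 5 is free → place at 5.
306 hashes to 5, h2=1; 5 taken → place at 6.
238 hashes to 0; slot 0 is free → place at 0.
467 hashes to 5, h2=6; 5 taken → place at 4.
378 hashes to 0, h2=1; 0 taken → place at 1.
Table: [238, 378, ., ., 467, 656, 306]

1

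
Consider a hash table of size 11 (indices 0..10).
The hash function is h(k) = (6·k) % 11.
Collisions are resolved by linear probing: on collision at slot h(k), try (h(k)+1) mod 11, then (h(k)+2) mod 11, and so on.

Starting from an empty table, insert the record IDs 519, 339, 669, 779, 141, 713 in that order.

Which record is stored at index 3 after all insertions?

141

519: h=1 → slot 1
339: h=10 → slot 10
669: h=10, probe 10,0 → slot 0
779: h=10, probe 10,0,1,2 → slot 2
141: h=10, probe 10,0,1,2,3 → slot 3
713: h=10, probe 10,0,1,2,3,4 → slot 4
Table: [669, 519, 779, 141, 713, -, -, -, -, -, 339]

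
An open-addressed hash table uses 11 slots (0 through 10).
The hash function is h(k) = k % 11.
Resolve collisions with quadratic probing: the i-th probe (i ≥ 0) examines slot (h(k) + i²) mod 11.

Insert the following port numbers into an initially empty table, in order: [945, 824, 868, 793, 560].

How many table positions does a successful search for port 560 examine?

945 hashes to 10; slot 10 is free → place at 10.
824 hashes to 10; 10 taken → place at 0.
868 hashes to 10; 10,0 taken → place at 3.
793 hashes to 1; slot 1 is free → place at 1.
560 hashes to 10; 10,0,3 taken → place at 8.
Table: [824, 793, -, 868, -, -, -, -, 560, -, 945]
Lookup 560: h=10, probe 10,0,3,8 → found at 8.

4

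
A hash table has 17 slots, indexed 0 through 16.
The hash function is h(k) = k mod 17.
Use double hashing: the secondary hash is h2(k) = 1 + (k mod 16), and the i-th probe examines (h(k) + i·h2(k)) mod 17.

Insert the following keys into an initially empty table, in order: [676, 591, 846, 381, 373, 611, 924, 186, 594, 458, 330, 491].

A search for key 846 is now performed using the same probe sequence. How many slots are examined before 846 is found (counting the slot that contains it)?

Insert 676: h=13, slot 13 empty => index 13.
Insert 591: h=13, h2=16, slot 13 occupied => index 12.
Insert 846: h=13, h2=15, slot 13 occupied => index 11.
Insert 381: h=7, slot 7 empty => index 7.
Insert 373: h=16, slot 16 empty => index 16.
Insert 611: h=16, h2=4, slot 16 occupied => index 3.
Insert 924: h=6, slot 6 empty => index 6.
Insert 186: h=16, h2=11, slot 16 occupied => index 10.
Insert 594: h=16, h2=3, slot 16 occupied => index 2.
Insert 458: h=16, h2=11, slots 16,10 occupied => index 4.
Insert 330: h=7, h2=11, slot 7 occupied => index 1.
Insert 491: h=15, slot 15 empty => index 15.
Table: [_, 330, 594, 611, 458, _, 924, 381, _, _, 186, 846, 591, 676, _, 491, 373]
Lookup 846: h=13, h2=15, probe 13,11 → found at 11.

2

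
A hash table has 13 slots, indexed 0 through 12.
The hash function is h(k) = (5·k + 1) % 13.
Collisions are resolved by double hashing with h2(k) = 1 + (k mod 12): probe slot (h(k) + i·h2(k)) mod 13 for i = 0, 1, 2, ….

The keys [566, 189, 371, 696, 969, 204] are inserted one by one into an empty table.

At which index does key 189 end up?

Insert 566: h=10, slot 10 empty → index 10.
Insert 189: h=10, h2=10, slot 10 occupied → index 7.
Insert 371: h=10, h2=12, slot 10 occupied → index 9.
Insert 696: h=10, h2=1, slot 10 occupied → index 11.
Insert 969: h=10, h2=10, slots 10,7 occupied → index 4.
Insert 204: h=7, h2=1, slot 7 occupied → index 8.
Table: [_, _, _, _, 969, _, _, 189, 204, 371, 566, 696, _]

7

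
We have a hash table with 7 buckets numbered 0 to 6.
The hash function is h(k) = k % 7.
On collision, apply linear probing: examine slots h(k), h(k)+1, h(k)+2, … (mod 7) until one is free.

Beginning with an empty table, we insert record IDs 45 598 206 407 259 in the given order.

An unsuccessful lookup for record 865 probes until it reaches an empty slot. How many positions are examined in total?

Insert 45: h=3, slot 3 empty → index 3.
Insert 598: h=3, slot 3 occupied → index 4.
Insert 206: h=3, slots 3,4 occupied → index 5.
Insert 407: h=1, slot 1 empty → index 1.
Insert 259: h=0, slot 0 empty → index 0.
Table: [259, 407, -, 45, 598, 206, -]
Lookup 865: h=4, probe 4,5,6 → slot 6 empty, not found.

3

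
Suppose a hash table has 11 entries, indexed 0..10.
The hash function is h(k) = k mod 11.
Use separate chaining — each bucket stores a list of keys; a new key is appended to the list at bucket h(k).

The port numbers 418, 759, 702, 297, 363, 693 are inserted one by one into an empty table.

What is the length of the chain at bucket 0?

418 → bucket 0
759 → bucket 0 (collision)
702 → bucket 9
297 → bucket 0 (collision)
363 → bucket 0 (collision)
693 → bucket 0 (collision)
Final buckets:
0: 418 -> 759 -> 297 -> 363 -> 693
1: .
2: .
3: .
4: .
5: .
6: .
7: .
8: .
9: 702
10: .

5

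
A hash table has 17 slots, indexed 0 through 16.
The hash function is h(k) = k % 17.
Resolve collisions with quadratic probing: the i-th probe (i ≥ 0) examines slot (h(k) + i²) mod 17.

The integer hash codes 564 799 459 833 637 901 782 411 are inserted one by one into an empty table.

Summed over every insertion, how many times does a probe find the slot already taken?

564 hashes to 3; slot 3 is free => place at 3.
799 hashes to 0; slot 0 is free => place at 0.
459 hashes to 0; 0 taken => place at 1.
833 hashes to 0; 0,1 taken => place at 4.
637 hashes to 8; slot 8 is free => place at 8.
901 hashes to 0; 0,1,4 taken => place at 9.
782 hashes to 0; 0,1,4,9 taken => place at 16.
411 hashes to 3; 3,4 taken => place at 7.
Table: [799, 459, ., 564, 833, ., ., 411, 637, 901, ., ., ., ., ., ., 782]

12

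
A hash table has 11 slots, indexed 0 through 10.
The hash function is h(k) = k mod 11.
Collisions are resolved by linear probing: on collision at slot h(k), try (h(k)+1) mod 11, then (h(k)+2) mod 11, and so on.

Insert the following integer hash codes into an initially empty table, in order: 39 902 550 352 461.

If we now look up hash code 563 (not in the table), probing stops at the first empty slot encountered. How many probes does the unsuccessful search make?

2

39 hashes to 6; slot 6 is free => place at 6.
902 hashes to 0; slot 0 is free => place at 0.
550 hashes to 0; 0 taken => place at 1.
352 hashes to 0; 0,1 taken => place at 2.
461 hashes to 10; slot 10 is free => place at 10.
Table: [902, 550, 352, ∅, ∅, ∅, 39, ∅, ∅, ∅, 461]
Lookup 563: h=2, probe 2,3 → slot 3 empty, not found.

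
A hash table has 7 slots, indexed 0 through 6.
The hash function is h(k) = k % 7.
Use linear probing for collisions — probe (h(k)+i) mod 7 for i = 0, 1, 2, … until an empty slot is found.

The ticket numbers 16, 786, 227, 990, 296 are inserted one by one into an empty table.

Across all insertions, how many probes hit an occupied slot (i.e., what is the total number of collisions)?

16 hashes to 2; slot 2 is free => place at 2.
786 hashes to 2; 2 taken => place at 3.
227 hashes to 3; 3 taken => place at 4.
990 hashes to 3; 3,4 taken => place at 5.
296 hashes to 2; 2,3,4,5 taken => place at 6.
Table: [-, -, 16, 786, 227, 990, 296]

8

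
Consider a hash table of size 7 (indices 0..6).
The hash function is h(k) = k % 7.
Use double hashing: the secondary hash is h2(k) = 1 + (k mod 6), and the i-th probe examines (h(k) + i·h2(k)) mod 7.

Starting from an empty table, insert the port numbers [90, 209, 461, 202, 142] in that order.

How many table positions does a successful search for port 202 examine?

90: h=6 → slot 6
209: h=6, h2=6, probe 6,5 → slot 5
461: h=6, h2=6, probe 6,5,4 → slot 4
202: h=6, h2=5, probe 6,4,2 → slot 2
142: h=2, h2=5, probe 2,0 → slot 0
Table: [142, -, 202, -, 461, 209, 90]
Lookup 202: h=6, h2=5, probe 6,4,2 → found at 2.

3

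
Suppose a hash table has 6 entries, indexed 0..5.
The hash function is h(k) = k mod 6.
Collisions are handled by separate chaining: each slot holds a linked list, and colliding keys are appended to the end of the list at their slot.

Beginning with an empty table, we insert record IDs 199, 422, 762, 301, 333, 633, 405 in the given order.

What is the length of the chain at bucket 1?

Insert 199: h=1, bucket 1 empty → new chain.
Insert 422: h=2, bucket 2 empty → new chain.
Insert 762: h=0, bucket 0 empty → new chain.
Insert 301: h=1, bucket 1 nonempty → append to chain.
Insert 333: h=3, bucket 3 empty → new chain.
Insert 633: h=3, bucket 3 nonempty → append to chain.
Insert 405: h=3, bucket 3 nonempty → append to chain.
Final buckets:
0: 762
1: 199 -> 301
2: 422
3: 333 -> 633 -> 405
4: _
5: _

2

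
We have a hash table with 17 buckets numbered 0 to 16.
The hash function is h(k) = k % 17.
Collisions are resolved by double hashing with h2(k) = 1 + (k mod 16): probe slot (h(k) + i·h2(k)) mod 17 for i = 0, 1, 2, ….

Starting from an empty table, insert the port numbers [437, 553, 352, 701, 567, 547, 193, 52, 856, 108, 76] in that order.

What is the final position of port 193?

437: h=12 -> slot 12
553: h=9 -> slot 9
352: h=12, h2=1, probe 12,13 -> slot 13
701: h=4 -> slot 4
567: h=6 -> slot 6
547: h=3 -> slot 3
193: h=6, h2=2, probe 6,8 -> slot 8
52: h=1 -> slot 1
856: h=6, h2=9, probe 6,15 -> slot 15
108: h=6, h2=13, probe 6,2 -> slot 2
76: h=8, h2=13, probe 8,4,0 -> slot 0
Table: [76, 52, 108, 547, 701, -, 567, -, 193, 553, -, -, 437, 352, -, 856, -]

8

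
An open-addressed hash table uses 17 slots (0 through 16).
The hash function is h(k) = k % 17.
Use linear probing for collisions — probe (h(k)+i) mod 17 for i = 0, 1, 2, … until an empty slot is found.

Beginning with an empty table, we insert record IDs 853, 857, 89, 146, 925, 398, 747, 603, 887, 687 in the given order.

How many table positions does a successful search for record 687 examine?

6

853: h=3 → slot 3
857: h=7 → slot 7
89: h=4 → slot 4
146: h=10 → slot 10
925: h=7, probe 7,8 → slot 8
398: h=7, probe 7,8,9 → slot 9
747: h=16 → slot 16
603: h=8, probe 8,9,10,11 → slot 11
887: h=3, probe 3,4,5 → slot 5
687: h=7, probe 7,8,9,10,11,12 → slot 12
Table: [_, _, _, 853, 89, 887, _, 857, 925, 398, 146, 603, 687, _, _, _, 747]
Lookup 687: h=7, probe 7,8,9,10,11,12 → found at 12.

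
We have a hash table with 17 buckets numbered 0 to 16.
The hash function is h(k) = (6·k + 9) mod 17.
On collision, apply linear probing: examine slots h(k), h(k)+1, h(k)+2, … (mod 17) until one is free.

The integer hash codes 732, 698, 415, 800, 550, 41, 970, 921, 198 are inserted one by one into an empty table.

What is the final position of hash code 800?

732 hashes to 15; slot 15 is free → place at 15.
698 hashes to 15; 15 taken → place at 16.
415 hashes to 0; slot 0 is free → place at 0.
800 hashes to 15; 15,16,0 taken → place at 1.
550 hashes to 11; slot 11 is free → place at 11.
41 hashes to 0; 0,1 taken → place at 2.
970 hashes to 15; 15,16,0,1,2 taken → place at 3.
921 hashes to 10; slot 10 is free → place at 10.
198 hashes to 7; slot 7 is free → place at 7.
Table: [415, 800, 41, 970, —, —, —, 198, —, —, 921, 550, —, —, —, 732, 698]

1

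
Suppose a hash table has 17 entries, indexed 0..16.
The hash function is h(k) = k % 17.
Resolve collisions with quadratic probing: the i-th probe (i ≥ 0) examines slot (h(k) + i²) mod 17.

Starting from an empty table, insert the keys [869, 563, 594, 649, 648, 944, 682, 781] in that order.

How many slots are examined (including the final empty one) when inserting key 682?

869: h=2 => slot 2
563: h=2, probe 2,3 => slot 3
594: h=16 => slot 16
649: h=3, probe 3,4 => slot 4
648: h=2, probe 2,3,6 => slot 6
944: h=9 => slot 9
682: h=2, probe 2,3,6,11 => slot 11
781: h=16, probe 16,0 => slot 0
Table: [781, ∅, 869, 563, 649, ∅, 648, ∅, ∅, 944, ∅, 682, ∅, ∅, ∅, ∅, 594]

4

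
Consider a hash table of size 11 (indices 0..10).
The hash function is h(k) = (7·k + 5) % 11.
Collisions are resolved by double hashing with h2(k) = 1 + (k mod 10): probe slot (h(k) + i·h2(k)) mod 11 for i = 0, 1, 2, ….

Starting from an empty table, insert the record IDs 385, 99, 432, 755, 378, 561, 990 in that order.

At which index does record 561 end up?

9

385: h=5 => slot 5
99: h=5, h2=10, probe 5,4 => slot 4
432: h=4, h2=3, probe 4,7 => slot 7
755: h=10 => slot 10
378: h=0 => slot 0
561: h=5, h2=2, probe 5,7,9 => slot 9
990: h=5, h2=1, probe 5,6 => slot 6
Table: [378, ., ., ., 99, 385, 990, 432, ., 561, 755]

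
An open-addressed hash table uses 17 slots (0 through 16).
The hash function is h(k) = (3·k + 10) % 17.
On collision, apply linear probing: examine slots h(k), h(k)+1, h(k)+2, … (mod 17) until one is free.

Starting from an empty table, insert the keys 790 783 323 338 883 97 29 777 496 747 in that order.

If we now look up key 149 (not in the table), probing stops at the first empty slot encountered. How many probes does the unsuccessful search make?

2

790 hashes to 0; slot 0 is free -> place at 0.
783 hashes to 13; slot 13 is free -> place at 13.
323 hashes to 10; slot 10 is free -> place at 10.
338 hashes to 4; slot 4 is free -> place at 4.
883 hashes to 7; slot 7 is free -> place at 7.
97 hashes to 12; slot 12 is free -> place at 12.
29 hashes to 12; 12,13 taken -> place at 14.
777 hashes to 12; 12,13,14 taken -> place at 15.
496 hashes to 2; slot 2 is free -> place at 2.
747 hashes to 7; 7 taken -> place at 8.
Table: [790, ., 496, ., 338, ., ., 883, 747, ., 323, ., 97, 783, 29, 777, .]
Lookup 149: h=15, probe 15,16 → slot 16 empty, not found.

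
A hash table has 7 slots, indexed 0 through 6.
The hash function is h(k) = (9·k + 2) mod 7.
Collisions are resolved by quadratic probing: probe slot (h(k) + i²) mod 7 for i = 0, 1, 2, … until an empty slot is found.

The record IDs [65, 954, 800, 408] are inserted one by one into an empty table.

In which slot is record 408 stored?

Insert 65: h=6, slot 6 empty → index 6.
Insert 954: h=6, slot 6 occupied → index 0.
Insert 800: h=6, slots 6,0 occupied → index 3.
Insert 408: h=6, slots 6,0,3 occupied → index 1.
Table: [954, 408, -, 800, -, -, 65]

1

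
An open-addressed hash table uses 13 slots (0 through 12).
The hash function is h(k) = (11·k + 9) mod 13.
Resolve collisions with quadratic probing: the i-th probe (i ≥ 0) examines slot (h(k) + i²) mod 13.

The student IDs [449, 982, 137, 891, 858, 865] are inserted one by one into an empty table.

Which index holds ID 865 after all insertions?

11

449 hashes to 8; slot 8 is free => place at 8.
982 hashes to 8; 8 taken => place at 9.
137 hashes to 8; 8,9 taken => place at 12.
891 hashes to 8; 8,9,12 taken => place at 4.
858 hashes to 9; 9 taken => place at 10.
865 hashes to 8; 8,9,12,4 taken => place at 11.
Table: [., ., ., ., 891, ., ., ., 449, 982, 858, 865, 137]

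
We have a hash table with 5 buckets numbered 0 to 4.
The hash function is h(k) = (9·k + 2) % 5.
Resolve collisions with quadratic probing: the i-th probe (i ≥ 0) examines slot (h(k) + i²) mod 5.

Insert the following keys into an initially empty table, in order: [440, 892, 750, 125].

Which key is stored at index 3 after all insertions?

Insert 440: h=2, slot 2 empty => index 2.
Insert 892: h=0, slot 0 empty => index 0.
Insert 750: h=2, slot 2 occupied => index 3.
Insert 125: h=2, slots 2,3 occupied => index 1.
Table: [892, 125, 440, 750, .]

750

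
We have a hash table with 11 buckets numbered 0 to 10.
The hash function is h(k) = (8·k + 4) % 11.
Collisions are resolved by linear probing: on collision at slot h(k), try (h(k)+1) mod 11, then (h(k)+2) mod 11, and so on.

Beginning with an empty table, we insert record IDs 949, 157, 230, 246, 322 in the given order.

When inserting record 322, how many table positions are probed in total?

4

949 hashes to 6; slot 6 is free → place at 6.
157 hashes to 6; 6 taken → place at 7.
230 hashes to 7; 7 taken → place at 8.
246 hashes to 3; slot 3 is free → place at 3.
322 hashes to 6; 6,7,8 taken → place at 9.
Table: [_, _, _, 246, _, _, 949, 157, 230, 322, _]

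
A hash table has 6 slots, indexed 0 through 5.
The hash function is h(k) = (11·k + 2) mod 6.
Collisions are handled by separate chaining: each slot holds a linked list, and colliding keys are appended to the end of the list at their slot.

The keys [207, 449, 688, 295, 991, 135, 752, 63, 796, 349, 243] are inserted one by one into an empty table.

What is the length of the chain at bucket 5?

4

Insert 207: h=5, bucket 5 empty -> new chain.
Insert 449: h=3, bucket 3 empty -> new chain.
Insert 688: h=4, bucket 4 empty -> new chain.
Insert 295: h=1, bucket 1 empty -> new chain.
Insert 991: h=1, bucket 1 nonempty -> append to chain.
Insert 135: h=5, bucket 5 nonempty -> append to chain.
Insert 752: h=0, bucket 0 empty -> new chain.
Insert 63: h=5, bucket 5 nonempty -> append to chain.
Insert 796: h=4, bucket 4 nonempty -> append to chain.
Insert 349: h=1, bucket 1 nonempty -> append to chain.
Insert 243: h=5, bucket 5 nonempty -> append to chain.
Final buckets:
0: 752
1: 295 -> 991 -> 349
2: —
3: 449
4: 688 -> 796
5: 207 -> 135 -> 63 -> 243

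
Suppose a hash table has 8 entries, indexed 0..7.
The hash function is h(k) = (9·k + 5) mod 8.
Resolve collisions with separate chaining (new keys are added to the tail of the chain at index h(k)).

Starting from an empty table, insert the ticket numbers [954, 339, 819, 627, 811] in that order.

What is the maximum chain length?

954 → bucket 7
339 → bucket 0
819 → bucket 0 (collision)
627 → bucket 0 (collision)
811 → bucket 0 (collision)
Final buckets:
0: 339 -> 819 -> 627 -> 811
1: -
2: -
3: -
4: -
5: -
6: -
7: 954

4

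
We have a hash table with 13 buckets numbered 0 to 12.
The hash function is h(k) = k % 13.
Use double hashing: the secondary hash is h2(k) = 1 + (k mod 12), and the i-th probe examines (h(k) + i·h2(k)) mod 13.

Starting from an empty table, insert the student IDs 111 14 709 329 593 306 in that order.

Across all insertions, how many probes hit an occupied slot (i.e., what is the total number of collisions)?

Insert 111: h=7, slot 7 empty => index 7.
Insert 14: h=1, slot 1 empty => index 1.
Insert 709: h=7, h2=2, slot 7 occupied => index 9.
Insert 329: h=4, slot 4 empty => index 4.
Insert 593: h=8, slot 8 empty => index 8.
Insert 306: h=7, h2=7, slots 7,1,8 occupied => index 2.
Table: [_, 14, 306, _, 329, _, _, 111, 593, 709, _, _, _]

4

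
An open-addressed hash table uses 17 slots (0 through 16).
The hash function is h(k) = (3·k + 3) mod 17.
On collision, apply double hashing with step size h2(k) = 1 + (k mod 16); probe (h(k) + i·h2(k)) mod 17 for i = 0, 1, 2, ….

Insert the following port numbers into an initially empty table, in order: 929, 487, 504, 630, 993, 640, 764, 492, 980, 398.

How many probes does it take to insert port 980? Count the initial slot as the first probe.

3

Insert 929: h=2, slot 2 empty → index 2.
Insert 487: h=2, h2=8, slot 2 occupied → index 10.
Insert 504: h=2, h2=9, slot 2 occupied → index 11.
Insert 630: h=6, slot 6 empty → index 6.
Insert 993: h=7, slot 7 empty → index 7.
Insert 640: h=2, h2=1, slot 2 occupied → index 3.
Insert 764: h=0, slot 0 empty → index 0.
Insert 492: h=0, h2=13, slot 0 occupied → index 13.
Insert 980: h=2, h2=5, slots 2,7 occupied → index 12.
Insert 398: h=7, h2=15, slot 7 occupied → index 5.
Table: [764, -, 929, 640, -, 398, 630, 993, -, -, 487, 504, 980, 492, -, -, -]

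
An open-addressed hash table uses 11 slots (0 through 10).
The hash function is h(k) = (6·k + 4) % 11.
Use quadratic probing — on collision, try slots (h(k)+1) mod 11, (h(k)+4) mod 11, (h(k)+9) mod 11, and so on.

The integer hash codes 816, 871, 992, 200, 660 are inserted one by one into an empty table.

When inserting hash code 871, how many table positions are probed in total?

816: h=5 => slot 5
871: h=5, probe 5,6 => slot 6
992: h=5, probe 5,6,9 => slot 9
200: h=5, probe 5,6,9,3 => slot 3
660: h=4 => slot 4
Table: [—, —, —, 200, 660, 816, 871, —, —, 992, —]

2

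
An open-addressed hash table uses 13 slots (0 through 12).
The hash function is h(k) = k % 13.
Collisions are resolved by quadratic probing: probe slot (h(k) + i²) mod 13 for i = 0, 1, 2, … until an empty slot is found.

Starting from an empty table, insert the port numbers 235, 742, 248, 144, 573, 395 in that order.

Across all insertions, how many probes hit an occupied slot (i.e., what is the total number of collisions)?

11

235: h=1 => slot 1
742: h=1, probe 1,2 => slot 2
248: h=1, probe 1,2,5 => slot 5
144: h=1, probe 1,2,5,10 => slot 10
573: h=1, probe 1,2,5,10,4 => slot 4
395: h=5, probe 5,6 => slot 6
Table: [_, 235, 742, _, 573, 248, 395, _, _, _, 144, _, _]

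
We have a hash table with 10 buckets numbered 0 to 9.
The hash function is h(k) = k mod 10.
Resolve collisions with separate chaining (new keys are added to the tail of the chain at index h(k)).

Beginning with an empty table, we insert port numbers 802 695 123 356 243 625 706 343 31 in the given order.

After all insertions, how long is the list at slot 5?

Insert 802: h=2, bucket 2 empty -> new chain.
Insert 695: h=5, bucket 5 empty -> new chain.
Insert 123: h=3, bucket 3 empty -> new chain.
Insert 356: h=6, bucket 6 empty -> new chain.
Insert 243: h=3, bucket 3 nonempty -> append to chain.
Insert 625: h=5, bucket 5 nonempty -> append to chain.
Insert 706: h=6, bucket 6 nonempty -> append to chain.
Insert 343: h=3, bucket 3 nonempty -> append to chain.
Insert 31: h=1, bucket 1 empty -> new chain.
Final buckets:
0: .
1: 31
2: 802
3: 123 -> 243 -> 343
4: .
5: 695 -> 625
6: 356 -> 706
7: .
8: .
9: .

2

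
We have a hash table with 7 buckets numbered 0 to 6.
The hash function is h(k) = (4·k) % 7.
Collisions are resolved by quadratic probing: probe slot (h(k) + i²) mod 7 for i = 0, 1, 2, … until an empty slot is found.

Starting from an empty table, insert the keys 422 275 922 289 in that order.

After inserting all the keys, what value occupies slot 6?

422 hashes to 1; slot 1 is free => place at 1.
275 hashes to 1; 1 taken => place at 2.
922 hashes to 6; slot 6 is free => place at 6.
289 hashes to 1; 1,2 taken => place at 5.
Table: [., 422, 275, ., ., 289, 922]

922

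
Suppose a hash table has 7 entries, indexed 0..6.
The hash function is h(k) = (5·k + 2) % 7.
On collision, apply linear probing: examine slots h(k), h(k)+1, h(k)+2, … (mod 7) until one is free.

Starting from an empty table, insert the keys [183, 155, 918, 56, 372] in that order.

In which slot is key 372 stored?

4

Insert 183: h=0, slot 0 empty -> index 0.
Insert 155: h=0, slot 0 occupied -> index 1.
Insert 918: h=0, slots 0,1 occupied -> index 2.
Insert 56: h=2, slot 2 occupied -> index 3.
Insert 372: h=0, slots 0,1,2,3 occupied -> index 4.
Table: [183, 155, 918, 56, 372, _, _]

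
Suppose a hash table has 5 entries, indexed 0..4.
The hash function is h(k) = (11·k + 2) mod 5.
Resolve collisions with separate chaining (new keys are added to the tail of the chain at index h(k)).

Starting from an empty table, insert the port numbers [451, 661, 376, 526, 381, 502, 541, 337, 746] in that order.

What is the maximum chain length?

7

451 → bucket 3
661 → bucket 3 (collision)
376 → bucket 3 (collision)
526 → bucket 3 (collision)
381 → bucket 3 (collision)
502 → bucket 4
541 → bucket 3 (collision)
337 → bucket 4 (collision)
746 → bucket 3 (collision)
Final buckets:
0: ∅
1: ∅
2: ∅
3: 451 -> 661 -> 376 -> 526 -> 381 -> 541 -> 746
4: 502 -> 337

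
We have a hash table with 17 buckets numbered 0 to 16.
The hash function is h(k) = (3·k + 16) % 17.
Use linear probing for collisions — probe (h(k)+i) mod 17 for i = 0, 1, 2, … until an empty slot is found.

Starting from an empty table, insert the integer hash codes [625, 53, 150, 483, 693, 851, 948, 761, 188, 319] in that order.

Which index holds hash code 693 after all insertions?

625: h=4 → slot 4
53: h=5 → slot 5
150: h=7 → slot 7
483: h=3 → slot 3
693: h=4, probe 4,5,6 → slot 6
851: h=2 → slot 2
948: h=4, probe 4,5,6,7,8 → slot 8
761: h=4, probe 4,5,6,7,8,9 → slot 9
188: h=2, probe 2,3,4,5,6,7,8,9,10 → slot 10
319: h=4, probe 4,5,6,7,8,9,10,11 → slot 11
Table: [., ., 851, 483, 625, 53, 693, 150, 948, 761, 188, 319, ., ., ., ., .]

6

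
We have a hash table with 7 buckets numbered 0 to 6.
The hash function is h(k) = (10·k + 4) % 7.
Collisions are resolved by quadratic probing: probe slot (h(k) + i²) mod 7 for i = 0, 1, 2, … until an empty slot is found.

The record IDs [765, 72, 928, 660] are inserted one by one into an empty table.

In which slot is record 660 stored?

765 hashes to 3; slot 3 is free → place at 3.
72 hashes to 3; 3 taken → place at 4.
928 hashes to 2; slot 2 is free → place at 2.
660 hashes to 3; 3,4 taken → place at 0.
Table: [660, -, 928, 765, 72, -, -]

0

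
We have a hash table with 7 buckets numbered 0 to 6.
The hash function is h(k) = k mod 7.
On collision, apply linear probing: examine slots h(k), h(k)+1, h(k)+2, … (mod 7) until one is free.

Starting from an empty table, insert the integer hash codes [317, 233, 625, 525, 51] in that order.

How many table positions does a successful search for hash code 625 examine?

317 hashes to 2; slot 2 is free => place at 2.
233 hashes to 2; 2 taken => place at 3.
625 hashes to 2; 2,3 taken => place at 4.
525 hashes to 0; slot 0 is free => place at 0.
51 hashes to 2; 2,3,4 taken => place at 5.
Table: [525, _, 317, 233, 625, 51, _]
Lookup 625: h=2, probe 2,3,4 → found at 4.

3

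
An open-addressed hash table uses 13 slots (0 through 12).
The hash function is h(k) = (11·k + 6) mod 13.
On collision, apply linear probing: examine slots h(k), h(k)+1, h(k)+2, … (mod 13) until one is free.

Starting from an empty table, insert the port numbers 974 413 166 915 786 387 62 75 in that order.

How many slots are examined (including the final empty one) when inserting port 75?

974: h=8 => slot 8
413: h=12 => slot 12
166: h=12, probe 12,0 => slot 0
915: h=9 => slot 9
786: h=7 => slot 7
387: h=12, probe 12,0,1 => slot 1
62: h=12, probe 12,0,1,2 => slot 2
75: h=12, probe 12,0,1,2,3 => slot 3
Table: [166, 387, 62, 75, ∅, ∅, ∅, 786, 974, 915, ∅, ∅, 413]

5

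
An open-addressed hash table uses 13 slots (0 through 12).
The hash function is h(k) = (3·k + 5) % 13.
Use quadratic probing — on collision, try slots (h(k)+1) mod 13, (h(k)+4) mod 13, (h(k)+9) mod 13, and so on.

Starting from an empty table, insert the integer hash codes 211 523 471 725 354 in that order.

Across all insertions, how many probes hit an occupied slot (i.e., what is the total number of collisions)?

6

211 hashes to 1; slot 1 is free -> place at 1.
523 hashes to 1; 1 taken -> place at 2.
471 hashes to 1; 1,2 taken -> place at 5.
725 hashes to 9; slot 9 is free -> place at 9.
354 hashes to 1; 1,2,5 taken -> place at 10.
Table: [., 211, 523, ., ., 471, ., ., ., 725, 354, ., .]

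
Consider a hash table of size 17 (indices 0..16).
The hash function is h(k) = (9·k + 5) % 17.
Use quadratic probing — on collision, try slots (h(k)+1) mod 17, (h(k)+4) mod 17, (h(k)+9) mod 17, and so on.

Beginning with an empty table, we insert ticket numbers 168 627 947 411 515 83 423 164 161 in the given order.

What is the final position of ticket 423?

13

Insert 168: h=4, slot 4 empty => index 4.
Insert 627: h=4, slot 4 occupied => index 5.
Insert 947: h=11, slot 11 empty => index 11.
Insert 411: h=15, slot 15 empty => index 15.
Insert 515: h=16, slot 16 empty => index 16.
Insert 83: h=4, slots 4,5 occupied => index 8.
Insert 423: h=4, slots 4,5,8 occupied => index 13.
Insert 164: h=2, slot 2 empty => index 2.
Insert 161: h=9, slot 9 empty => index 9.
Table: [-, -, 164, -, 168, 627, -, -, 83, 161, -, 947, -, 423, -, 411, 515]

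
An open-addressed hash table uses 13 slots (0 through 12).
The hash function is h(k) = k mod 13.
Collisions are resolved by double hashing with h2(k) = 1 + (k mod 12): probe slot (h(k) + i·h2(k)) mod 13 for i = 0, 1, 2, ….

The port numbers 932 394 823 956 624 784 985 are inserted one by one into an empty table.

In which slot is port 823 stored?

12

932: h=9 -> slot 9
394: h=4 -> slot 4
823: h=4, h2=8, probe 4,12 -> slot 12
956: h=7 -> slot 7
624: h=0 -> slot 0
784: h=4, h2=5, probe 4,9,1 -> slot 1
985: h=10 -> slot 10
Table: [624, 784, ., ., 394, ., ., 956, ., 932, 985, ., 823]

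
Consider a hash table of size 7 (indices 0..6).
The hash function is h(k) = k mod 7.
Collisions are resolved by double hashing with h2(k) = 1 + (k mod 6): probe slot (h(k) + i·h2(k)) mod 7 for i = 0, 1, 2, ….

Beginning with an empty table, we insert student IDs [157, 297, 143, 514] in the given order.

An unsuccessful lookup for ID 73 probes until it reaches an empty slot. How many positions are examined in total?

2

Insert 157: h=3, slot 3 empty → index 3.
Insert 297: h=3, h2=4, slot 3 occupied → index 0.
Insert 143: h=3, h2=6, slot 3 occupied → index 2.
Insert 514: h=3, h2=5, slot 3 occupied → index 1.
Table: [297, 514, 143, 157, -, -, -]
Lookup 73: h=3, h2=2, probe 3,5 → slot 5 empty, not found.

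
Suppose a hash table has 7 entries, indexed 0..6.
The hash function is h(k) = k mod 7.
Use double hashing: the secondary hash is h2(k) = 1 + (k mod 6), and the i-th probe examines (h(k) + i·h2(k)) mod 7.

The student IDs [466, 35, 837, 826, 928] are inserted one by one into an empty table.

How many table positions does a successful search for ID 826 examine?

Insert 466: h=4, slot 4 empty -> index 4.
Insert 35: h=0, slot 0 empty -> index 0.
Insert 837: h=4, h2=4, slot 4 occupied -> index 1.
Insert 826: h=0, h2=5, slot 0 occupied -> index 5.
Insert 928: h=4, h2=5, slot 4 occupied -> index 2.
Table: [35, 837, 928, ., 466, 826, .]
Lookup 826: h=0, h2=5, probe 0,5 → found at 5.

2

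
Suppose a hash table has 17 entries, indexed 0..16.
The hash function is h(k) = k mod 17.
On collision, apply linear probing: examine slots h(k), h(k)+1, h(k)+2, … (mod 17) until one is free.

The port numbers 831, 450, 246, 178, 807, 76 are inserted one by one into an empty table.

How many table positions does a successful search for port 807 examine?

Insert 831: h=15, slot 15 empty -> index 15.
Insert 450: h=8, slot 8 empty -> index 8.
Insert 246: h=8, slot 8 occupied -> index 9.
Insert 178: h=8, slots 8,9 occupied -> index 10.
Insert 807: h=8, slots 8,9,10 occupied -> index 11.
Insert 76: h=8, slots 8,9,10,11 occupied -> index 12.
Table: [—, —, —, —, —, —, —, —, 450, 246, 178, 807, 76, —, —, 831, —]
Lookup 807: h=8, probe 8,9,10,11 → found at 11.

4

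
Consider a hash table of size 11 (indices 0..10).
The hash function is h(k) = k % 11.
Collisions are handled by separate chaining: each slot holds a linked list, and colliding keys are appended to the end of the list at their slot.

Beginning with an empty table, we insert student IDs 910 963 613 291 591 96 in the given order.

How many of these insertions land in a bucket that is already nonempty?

3

910 -> bucket 8
963 -> bucket 6
613 -> bucket 8 (collision)
291 -> bucket 5
591 -> bucket 8 (collision)
96 -> bucket 8 (collision)
Final buckets:
0: ∅
1: ∅
2: ∅
3: ∅
4: ∅
5: 291
6: 963
7: ∅
8: 910 -> 613 -> 591 -> 96
9: ∅
10: ∅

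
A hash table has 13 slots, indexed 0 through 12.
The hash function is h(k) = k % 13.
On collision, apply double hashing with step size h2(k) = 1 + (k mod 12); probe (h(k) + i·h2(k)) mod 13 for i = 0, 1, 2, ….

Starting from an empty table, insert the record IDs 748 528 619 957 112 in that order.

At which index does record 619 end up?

Insert 748: h=7, slot 7 empty -> index 7.
Insert 528: h=8, slot 8 empty -> index 8.
Insert 619: h=8, h2=8, slot 8 occupied -> index 3.
Insert 957: h=8, h2=10, slot 8 occupied -> index 5.
Insert 112: h=8, h2=5, slot 8 occupied -> index 0.
Table: [112, ∅, ∅, 619, ∅, 957, ∅, 748, 528, ∅, ∅, ∅, ∅]

3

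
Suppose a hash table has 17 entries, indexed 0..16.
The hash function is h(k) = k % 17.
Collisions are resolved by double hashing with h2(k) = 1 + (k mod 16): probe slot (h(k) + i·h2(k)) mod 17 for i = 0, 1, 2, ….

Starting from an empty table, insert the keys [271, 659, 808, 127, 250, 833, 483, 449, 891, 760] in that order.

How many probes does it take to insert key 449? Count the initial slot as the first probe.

Insert 271: h=16, slot 16 empty => index 16.
Insert 659: h=13, slot 13 empty => index 13.
Insert 808: h=9, slot 9 empty => index 9.
Insert 127: h=8, slot 8 empty => index 8.
Insert 250: h=12, slot 12 empty => index 12.
Insert 833: h=0, slot 0 empty => index 0.
Insert 483: h=7, slot 7 empty => index 7.
Insert 449: h=7, h2=2, slots 7,9 occupied => index 11.
Insert 891: h=7, h2=12, slot 7 occupied => index 2.
Insert 760: h=12, h2=9, slot 12 occupied => index 4.
Table: [833, ∅, 891, ∅, 760, ∅, ∅, 483, 127, 808, ∅, 449, 250, 659, ∅, ∅, 271]

3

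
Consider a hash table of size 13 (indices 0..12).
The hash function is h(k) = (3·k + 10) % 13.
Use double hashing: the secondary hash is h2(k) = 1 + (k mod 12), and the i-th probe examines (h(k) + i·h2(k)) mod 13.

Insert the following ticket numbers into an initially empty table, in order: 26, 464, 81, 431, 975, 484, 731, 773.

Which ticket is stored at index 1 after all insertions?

975

Insert 26: h=10, slot 10 empty => index 10.
Insert 464: h=11, slot 11 empty => index 11.
Insert 81: h=6, slot 6 empty => index 6.
Insert 431: h=3, slot 3 empty => index 3.
Insert 975: h=10, h2=4, slot 10 occupied => index 1.
Insert 484: h=6, h2=5, slots 6,11,3 occupied => index 8.
Insert 731: h=6, h2=12, slot 6 occupied => index 5.
Insert 773: h=2, slot 2 empty => index 2.
Table: [∅, 975, 773, 431, ∅, 731, 81, ∅, 484, ∅, 26, 464, ∅]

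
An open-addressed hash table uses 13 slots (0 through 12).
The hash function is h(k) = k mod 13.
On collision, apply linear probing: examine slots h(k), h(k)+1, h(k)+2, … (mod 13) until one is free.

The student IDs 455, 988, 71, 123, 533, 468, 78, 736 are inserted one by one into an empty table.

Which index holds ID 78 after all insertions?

455 hashes to 0; slot 0 is free → place at 0.
988 hashes to 0; 0 taken → place at 1.
71 hashes to 6; slot 6 is free → place at 6.
123 hashes to 6; 6 taken → place at 7.
533 hashes to 0; 0,1 taken → place at 2.
468 hashes to 0; 0,1,2 taken → place at 3.
78 hashes to 0; 0,1,2,3 taken → place at 4.
736 hashes to 8; slot 8 is free → place at 8.
Table: [455, 988, 533, 468, 78, —, 71, 123, 736, —, —, —, —]

4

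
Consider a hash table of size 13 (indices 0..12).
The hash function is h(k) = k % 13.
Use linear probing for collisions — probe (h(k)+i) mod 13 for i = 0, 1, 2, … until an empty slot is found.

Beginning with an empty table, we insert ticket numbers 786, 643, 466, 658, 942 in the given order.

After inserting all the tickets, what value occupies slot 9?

Insert 786: h=6, slot 6 empty → index 6.
Insert 643: h=6, slot 6 occupied → index 7.
Insert 466: h=11, slot 11 empty → index 11.
Insert 658: h=8, slot 8 empty → index 8.
Insert 942: h=6, slots 6,7,8 occupied → index 9.
Table: [., ., ., ., ., ., 786, 643, 658, 942, ., 466, .]

942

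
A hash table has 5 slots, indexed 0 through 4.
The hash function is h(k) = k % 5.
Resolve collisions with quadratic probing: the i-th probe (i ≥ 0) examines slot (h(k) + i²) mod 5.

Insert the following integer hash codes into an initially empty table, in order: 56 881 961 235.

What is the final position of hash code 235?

4

Insert 56: h=1, slot 1 empty -> index 1.
Insert 881: h=1, slot 1 occupied -> index 2.
Insert 961: h=1, slots 1,2 occupied -> index 0.
Insert 235: h=0, slots 0,1 occupied -> index 4.
Table: [961, 56, 881, —, 235]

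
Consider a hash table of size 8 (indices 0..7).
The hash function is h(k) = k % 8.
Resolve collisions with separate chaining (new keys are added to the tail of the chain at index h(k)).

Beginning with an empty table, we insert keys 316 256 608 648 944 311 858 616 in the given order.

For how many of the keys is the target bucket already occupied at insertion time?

316 → bucket 4
256 → bucket 0
608 → bucket 0 (collision)
648 → bucket 0 (collision)
944 → bucket 0 (collision)
311 → bucket 7
858 → bucket 2
616 → bucket 0 (collision)
Final buckets:
0: 256 -> 608 -> 648 -> 944 -> 616
1: -
2: 858
3: -
4: 316
5: -
6: -
7: 311

4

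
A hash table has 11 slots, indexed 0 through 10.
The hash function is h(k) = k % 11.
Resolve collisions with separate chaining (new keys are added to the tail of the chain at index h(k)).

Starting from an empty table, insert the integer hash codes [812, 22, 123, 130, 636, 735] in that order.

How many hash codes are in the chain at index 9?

4

Insert 812: h=9, bucket 9 empty → new chain.
Insert 22: h=0, bucket 0 empty → new chain.
Insert 123: h=2, bucket 2 empty → new chain.
Insert 130: h=9, bucket 9 nonempty → append to chain.
Insert 636: h=9, bucket 9 nonempty → append to chain.
Insert 735: h=9, bucket 9 nonempty → append to chain.
Final buckets:
0: 22
1: ∅
2: 123
3: ∅
4: ∅
5: ∅
6: ∅
7: ∅
8: ∅
9: 812 -> 130 -> 636 -> 735
10: ∅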